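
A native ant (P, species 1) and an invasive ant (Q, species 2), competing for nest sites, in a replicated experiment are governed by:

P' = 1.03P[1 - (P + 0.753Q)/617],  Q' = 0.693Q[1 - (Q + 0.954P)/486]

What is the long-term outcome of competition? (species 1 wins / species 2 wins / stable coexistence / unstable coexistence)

Compare the nullcline intercepts: K1/α12 = 617/0.753 = 819 > K2 = 486; K2/α21 = 486/0.954 = 509 < K1 = 617.
Since the inequalities point opposite ways, species 1 can invade but species 2 cannot.

species 1 excludes species 2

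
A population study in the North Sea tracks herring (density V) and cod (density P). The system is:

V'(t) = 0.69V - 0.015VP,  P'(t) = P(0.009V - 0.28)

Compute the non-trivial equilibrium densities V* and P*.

V* ≈ 31.1, P* ≈ 46

Set dP/dt = 0 with P > 0: 0.009V - 0.28 = 0, so V* = 0.28/0.009 = 31.1.
Set dV/dt = 0 with V > 0: 0.69 - 0.015P = 0, so P* = 0.69/0.015 = 46.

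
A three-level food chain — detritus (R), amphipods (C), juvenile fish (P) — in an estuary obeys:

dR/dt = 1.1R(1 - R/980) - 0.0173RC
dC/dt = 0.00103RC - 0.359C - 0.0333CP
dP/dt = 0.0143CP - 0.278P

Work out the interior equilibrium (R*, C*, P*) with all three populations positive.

R* ≈ 680, C* ≈ 19.4, P* ≈ 10.3

From dP/dt = 0: 0.0143C* = 0.278, so C* = 19.4.
From dR/dt = 0: 1.1(1 - R*/980) = 0.0173·19.4, giving R* = 980·(1 - 0.306) = 680.
From dC/dt = 0: 0.00103·680 - 0.359 = 0.0333P*, so P* = 0.342/0.0333 = 10.3.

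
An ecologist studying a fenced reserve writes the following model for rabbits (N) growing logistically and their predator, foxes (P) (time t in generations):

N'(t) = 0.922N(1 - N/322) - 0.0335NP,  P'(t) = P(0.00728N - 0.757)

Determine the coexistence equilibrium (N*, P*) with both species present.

N* ≈ 104, P* ≈ 18.6

From dP/dt = 0 with P > 0: 0.00728N* = 0.757, so N* = 104.
Substitute into dN/dt = 0: 0.922(1 - 104/322) = 0.0335P*.
The bracket is 0.677, giving P* = 0.624/0.0335 = 18.6.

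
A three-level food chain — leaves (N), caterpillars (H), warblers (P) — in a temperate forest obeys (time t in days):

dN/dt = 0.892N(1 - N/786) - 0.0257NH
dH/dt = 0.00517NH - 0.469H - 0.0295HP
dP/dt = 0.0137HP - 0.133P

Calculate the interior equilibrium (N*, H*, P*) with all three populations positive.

From dP/dt = 0: 0.0137H* = 0.133, so H* = 9.71.
From dN/dt = 0: 0.892(1 - N*/786) = 0.0257·9.71, giving N* = 786·(1 - 0.28) = 566.
From dH/dt = 0: 0.00517·566 - 0.469 = 0.0295P*, so P* = 2.46/0.0295 = 83.3.

N* ≈ 566, H* ≈ 9.71, P* ≈ 83.3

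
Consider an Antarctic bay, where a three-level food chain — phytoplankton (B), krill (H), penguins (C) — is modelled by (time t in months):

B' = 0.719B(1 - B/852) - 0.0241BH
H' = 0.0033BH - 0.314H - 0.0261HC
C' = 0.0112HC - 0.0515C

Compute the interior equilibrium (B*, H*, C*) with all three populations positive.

From dC/dt = 0: 0.0112H* = 0.0515, so H* = 4.6.
From dB/dt = 0: 0.719(1 - B*/852) = 0.0241·4.6, giving B* = 852·(1 - 0.154) = 721.
From dH/dt = 0: 0.0033·721 - 0.314 = 0.0261C*, so C* = 2.06/0.0261 = 79.1.

B* ≈ 721, H* ≈ 4.6, C* ≈ 79.1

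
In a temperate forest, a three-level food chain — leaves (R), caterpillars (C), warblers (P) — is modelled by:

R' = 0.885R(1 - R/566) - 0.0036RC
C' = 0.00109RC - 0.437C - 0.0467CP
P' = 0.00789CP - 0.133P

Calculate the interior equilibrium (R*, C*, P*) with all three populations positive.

R* ≈ 527, C* ≈ 16.9, P* ≈ 2.95

From dP/dt = 0: 0.00789C* = 0.133, so C* = 16.9.
From dR/dt = 0: 0.885(1 - R*/566) = 0.0036·16.9, giving R* = 566·(1 - 0.0686) = 527.
From dC/dt = 0: 0.00109·527 - 0.437 = 0.0467P*, so P* = 0.138/0.0467 = 2.95.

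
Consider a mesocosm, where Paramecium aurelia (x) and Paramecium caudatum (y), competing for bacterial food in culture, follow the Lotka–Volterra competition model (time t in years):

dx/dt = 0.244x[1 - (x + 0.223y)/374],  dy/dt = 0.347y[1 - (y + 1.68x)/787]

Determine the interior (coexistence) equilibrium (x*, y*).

Setting both brackets to zero gives the nullclines x + 0.223y = 374 and 1.68x + y = 787.
Substituting y = 787 - 1.68x into the first: x(1 - 0.223·1.68) = 374 - 0.223·787.
So x* = 198/0.625 = 317, and then y* = 787 - 1.68·317 = 254.

x* ≈ 317, y* ≈ 254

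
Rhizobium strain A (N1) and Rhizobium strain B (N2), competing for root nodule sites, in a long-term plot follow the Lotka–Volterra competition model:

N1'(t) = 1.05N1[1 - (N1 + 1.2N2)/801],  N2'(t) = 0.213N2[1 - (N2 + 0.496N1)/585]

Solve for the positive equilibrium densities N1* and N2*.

Setting both brackets to zero gives the nullclines N1 + 1.2N2 = 801 and 0.496N1 + N2 = 585.
Substituting N2 = 585 - 0.496N1 into the first: N1(1 - 1.2·0.496) = 801 - 1.2·585.
So N1* = 99/0.405 = 245, and then N2* = 585 - 0.496·245 = 464.

N1* ≈ 245, N2* ≈ 464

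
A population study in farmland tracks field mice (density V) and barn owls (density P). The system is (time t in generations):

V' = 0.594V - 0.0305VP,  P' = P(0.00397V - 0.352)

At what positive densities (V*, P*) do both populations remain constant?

Set dP/dt = 0 with P > 0: 0.00397V - 0.352 = 0, so V* = 0.352/0.00397 = 88.7.
Set dV/dt = 0 with V > 0: 0.594 - 0.0305P = 0, so P* = 0.594/0.0305 = 19.5.

V* ≈ 88.7, P* ≈ 19.5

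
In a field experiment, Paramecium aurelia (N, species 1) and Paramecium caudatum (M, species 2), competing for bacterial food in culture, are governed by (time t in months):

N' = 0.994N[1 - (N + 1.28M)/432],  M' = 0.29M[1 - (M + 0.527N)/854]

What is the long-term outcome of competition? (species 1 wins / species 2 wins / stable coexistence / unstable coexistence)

Compare the nullcline intercepts: K1/α12 = 432/1.28 = 338 < K2 = 854; K2/α21 = 854/0.527 = 1620 > K1 = 432.
Since the inequalities point opposite ways, species 2 can invade but species 1 cannot.

species 2 excludes species 1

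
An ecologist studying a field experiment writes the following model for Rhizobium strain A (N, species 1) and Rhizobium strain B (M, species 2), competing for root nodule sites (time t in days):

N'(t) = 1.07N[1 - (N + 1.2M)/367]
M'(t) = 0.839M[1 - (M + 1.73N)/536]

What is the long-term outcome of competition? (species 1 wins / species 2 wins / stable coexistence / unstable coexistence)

Compare the nullcline intercepts: K1/α12 = 367/1.2 = 306 < K2 = 536; K2/α21 = 536/1.73 = 310 < K1 = 367.
Since both are reversed, neither can invade when rare; the interior point is a saddle.

unstable coexistence (outcome depends on initial conditions)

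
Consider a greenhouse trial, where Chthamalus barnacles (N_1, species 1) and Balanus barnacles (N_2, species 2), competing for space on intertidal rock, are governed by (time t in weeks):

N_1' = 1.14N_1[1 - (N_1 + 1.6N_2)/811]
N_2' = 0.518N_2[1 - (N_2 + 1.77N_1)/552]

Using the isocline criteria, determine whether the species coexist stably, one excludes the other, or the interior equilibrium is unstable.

unstable coexistence (outcome depends on initial conditions)

Compare the nullcline intercepts: K1/α12 = 811/1.6 = 507 < K2 = 552; K2/α21 = 552/1.77 = 312 < K1 = 811.
Since both are reversed, neither can invade when rare; the interior point is a saddle.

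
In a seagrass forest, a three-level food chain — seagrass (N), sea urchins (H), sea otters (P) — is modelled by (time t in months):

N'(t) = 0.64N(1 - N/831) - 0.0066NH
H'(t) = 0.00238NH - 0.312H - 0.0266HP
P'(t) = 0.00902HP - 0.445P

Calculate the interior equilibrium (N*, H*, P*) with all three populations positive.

N* ≈ 408, H* ≈ 49.3, P* ≈ 24.8

From dP/dt = 0: 0.00902H* = 0.445, so H* = 49.3.
From dN/dt = 0: 0.64(1 - N*/831) = 0.0066·49.3, giving N* = 831·(1 - 0.509) = 408.
From dH/dt = 0: 0.00238·408 - 0.312 = 0.0266P*, so P* = 0.66/0.0266 = 24.8.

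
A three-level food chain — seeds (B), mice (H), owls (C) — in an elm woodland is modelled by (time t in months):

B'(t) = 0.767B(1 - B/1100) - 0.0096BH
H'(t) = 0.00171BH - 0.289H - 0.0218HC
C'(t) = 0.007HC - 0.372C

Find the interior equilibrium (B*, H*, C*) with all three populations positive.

From dC/dt = 0: 0.007H* = 0.372, so H* = 53.1.
From dB/dt = 0: 0.767(1 - B*/1100) = 0.0096·53.1, giving B* = 1100·(1 - 0.665) = 368.
From dH/dt = 0: 0.00171·368 - 0.289 = 0.0218C*, so C* = 0.341/0.0218 = 15.6.

B* ≈ 368, H* ≈ 53.1, C* ≈ 15.6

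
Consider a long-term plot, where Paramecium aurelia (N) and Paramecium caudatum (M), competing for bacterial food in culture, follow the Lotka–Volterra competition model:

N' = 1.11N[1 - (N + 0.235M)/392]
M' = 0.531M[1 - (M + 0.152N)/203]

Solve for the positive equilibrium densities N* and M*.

Setting both brackets to zero gives the nullclines N + 0.235M = 392 and 0.152N + M = 203.
Substituting M = 203 - 0.152N into the first: N(1 - 0.235·0.152) = 392 - 0.235·203.
So N* = 344/0.964 = 357, and then M* = 203 - 0.152·357 = 149.

N* ≈ 357, M* ≈ 149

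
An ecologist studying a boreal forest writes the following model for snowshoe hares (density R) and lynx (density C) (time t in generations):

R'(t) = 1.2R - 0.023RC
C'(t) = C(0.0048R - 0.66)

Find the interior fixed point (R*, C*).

Set dC/dt = 0 with C > 0: 0.0048R - 0.66 = 0, so R* = 0.66/0.0048 = 138.
Set dR/dt = 0 with R > 0: 1.2 - 0.023C = 0, so C* = 1.2/0.023 = 52.2.

R* ≈ 138, C* ≈ 52.2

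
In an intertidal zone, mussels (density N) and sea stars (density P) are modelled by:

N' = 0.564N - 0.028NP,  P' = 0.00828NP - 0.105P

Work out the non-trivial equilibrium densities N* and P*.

N* ≈ 12.7, P* ≈ 20.1

Set dP/dt = 0 with P > 0: 0.00828N - 0.105 = 0, so N* = 0.105/0.00828 = 12.7.
Set dN/dt = 0 with N > 0: 0.564 - 0.028P = 0, so P* = 0.564/0.028 = 20.1.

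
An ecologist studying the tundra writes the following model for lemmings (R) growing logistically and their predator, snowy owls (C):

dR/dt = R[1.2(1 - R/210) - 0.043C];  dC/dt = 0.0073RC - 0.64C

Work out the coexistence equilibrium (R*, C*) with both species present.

R* ≈ 87.7, C* ≈ 16.3

From dC/dt = 0 with C > 0: 0.0073R* = 0.64, so R* = 87.7.
Substitute into dR/dt = 0: 1.2(1 - 87.7/210) = 0.043C*.
The bracket is 0.583, giving C* = 0.699/0.043 = 16.3.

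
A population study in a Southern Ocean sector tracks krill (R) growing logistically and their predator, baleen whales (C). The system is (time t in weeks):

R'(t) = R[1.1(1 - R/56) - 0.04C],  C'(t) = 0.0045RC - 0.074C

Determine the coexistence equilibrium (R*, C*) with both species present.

R* ≈ 16.4, C* ≈ 19.4

From dC/dt = 0 with C > 0: 0.0045R* = 0.074, so R* = 16.4.
Substitute into dR/dt = 0: 1.1(1 - 16.4/56) = 0.04C*.
The bracket is 0.706, giving C* = 0.777/0.04 = 19.4.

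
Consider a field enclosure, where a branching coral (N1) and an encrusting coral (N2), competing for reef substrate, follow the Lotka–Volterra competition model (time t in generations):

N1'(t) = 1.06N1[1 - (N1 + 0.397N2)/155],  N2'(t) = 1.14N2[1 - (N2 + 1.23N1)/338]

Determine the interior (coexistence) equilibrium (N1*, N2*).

N1* ≈ 40.7, N2* ≈ 288

Setting both brackets to zero gives the nullclines N1 + 0.397N2 = 155 and 1.23N1 + N2 = 338.
Substituting N2 = 338 - 1.23N1 into the first: N1(1 - 0.397·1.23) = 155 - 0.397·338.
So N1* = 20.8/0.512 = 40.7, and then N2* = 338 - 1.23·40.7 = 288.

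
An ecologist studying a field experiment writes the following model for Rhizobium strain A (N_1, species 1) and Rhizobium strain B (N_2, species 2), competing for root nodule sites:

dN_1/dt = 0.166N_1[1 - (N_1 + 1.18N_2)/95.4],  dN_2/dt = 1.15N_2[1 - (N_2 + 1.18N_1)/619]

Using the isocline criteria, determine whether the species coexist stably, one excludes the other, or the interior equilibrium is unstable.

Compare the nullcline intercepts: K1/α12 = 95.4/1.18 = 80.8 < K2 = 619; K2/α21 = 619/1.18 = 525 > K1 = 95.4.
Since the inequalities point opposite ways, species 2 can invade but species 1 cannot.

species 2 excludes species 1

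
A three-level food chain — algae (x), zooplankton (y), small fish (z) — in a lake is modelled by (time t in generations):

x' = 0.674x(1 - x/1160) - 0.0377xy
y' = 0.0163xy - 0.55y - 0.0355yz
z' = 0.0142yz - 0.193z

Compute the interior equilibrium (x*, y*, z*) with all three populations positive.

x* ≈ 278, y* ≈ 13.6, z* ≈ 112

From dz/dt = 0: 0.0142y* = 0.193, so y* = 13.6.
From dx/dt = 0: 0.674(1 - x*/1160) = 0.0377·13.6, giving x* = 1160·(1 - 0.76) = 278.
From dy/dt = 0: 0.0163·278 - 0.55 = 0.0355z*, so z* = 3.98/0.0355 = 112.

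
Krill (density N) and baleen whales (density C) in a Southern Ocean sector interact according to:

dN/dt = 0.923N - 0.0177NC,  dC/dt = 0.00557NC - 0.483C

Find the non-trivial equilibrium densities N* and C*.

N* ≈ 86.7, C* ≈ 52.1

Set dC/dt = 0 with C > 0: 0.00557N - 0.483 = 0, so N* = 0.483/0.00557 = 86.7.
Set dN/dt = 0 with N > 0: 0.923 - 0.0177C = 0, so C* = 0.923/0.0177 = 52.1.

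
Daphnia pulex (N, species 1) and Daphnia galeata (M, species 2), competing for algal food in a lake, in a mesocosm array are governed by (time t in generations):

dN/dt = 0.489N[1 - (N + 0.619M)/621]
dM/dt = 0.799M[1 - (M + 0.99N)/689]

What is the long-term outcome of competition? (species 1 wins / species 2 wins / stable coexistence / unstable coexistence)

stable coexistence

Compare the nullcline intercepts: K1/α12 = 621/0.619 = 1000 > K2 = 689; K2/α21 = 689/0.99 = 696 > K1 = 621.
Since both inequalities hold, each species can invade when rare, so the interior equilibrium is stable.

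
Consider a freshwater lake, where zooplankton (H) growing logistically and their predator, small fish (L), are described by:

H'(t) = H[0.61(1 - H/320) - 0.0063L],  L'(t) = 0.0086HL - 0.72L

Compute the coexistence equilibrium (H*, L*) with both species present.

From dL/dt = 0 with L > 0: 0.0086H* = 0.72, so H* = 83.7.
Substitute into dH/dt = 0: 0.61(1 - 83.7/320) = 0.0063L*.
The bracket is 0.738, giving L* = 0.45/0.0063 = 71.5.

H* ≈ 83.7, L* ≈ 71.5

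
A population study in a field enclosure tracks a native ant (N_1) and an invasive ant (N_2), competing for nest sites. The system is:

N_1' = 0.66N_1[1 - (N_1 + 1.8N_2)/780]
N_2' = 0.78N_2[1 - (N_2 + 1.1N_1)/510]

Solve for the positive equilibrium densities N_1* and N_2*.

Setting both brackets to zero gives the nullclines N_1 + 1.8N_2 = 780 and 1.1N_1 + N_2 = 510.
Substituting N_2 = 510 - 1.1N_1 into the first: N_1(1 - 1.8·1.1) = 780 - 1.8·510.
So N_1* = -138/-0.98 = 141, and then N_2* = 510 - 1.1·141 = 355.

N_1* ≈ 141, N_2* ≈ 355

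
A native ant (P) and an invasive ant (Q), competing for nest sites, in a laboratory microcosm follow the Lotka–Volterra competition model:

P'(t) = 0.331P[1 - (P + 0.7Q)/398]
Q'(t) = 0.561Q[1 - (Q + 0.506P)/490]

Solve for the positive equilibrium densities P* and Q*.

P* ≈ 85.2, Q* ≈ 447

Setting both brackets to zero gives the nullclines P + 0.7Q = 398 and 0.506P + Q = 490.
Substituting Q = 490 - 0.506P into the first: P(1 - 0.7·0.506) = 398 - 0.7·490.
So P* = 55/0.646 = 85.2, and then Q* = 490 - 0.506·85.2 = 447.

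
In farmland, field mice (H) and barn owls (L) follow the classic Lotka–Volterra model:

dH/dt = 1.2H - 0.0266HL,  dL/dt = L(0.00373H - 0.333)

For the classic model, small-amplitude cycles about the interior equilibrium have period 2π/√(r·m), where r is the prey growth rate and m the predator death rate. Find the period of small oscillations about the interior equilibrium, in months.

Here r = 1.2 and m = 0.333, so r·m = 0.4.
ω = √0.4 = 0.632 per month, hence T = 2π/ω ≈ 9.94 months.

T ≈ 9.94 months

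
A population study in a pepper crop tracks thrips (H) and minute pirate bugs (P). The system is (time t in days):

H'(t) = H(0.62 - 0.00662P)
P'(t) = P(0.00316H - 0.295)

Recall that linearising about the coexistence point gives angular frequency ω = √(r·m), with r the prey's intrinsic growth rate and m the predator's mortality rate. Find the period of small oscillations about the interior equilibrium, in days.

Here r = 0.62 and m = 0.295, so r·m = 0.183.
ω = √0.183 = 0.428 per day, hence T = 2π/ω ≈ 14.7 days.

T ≈ 14.7 days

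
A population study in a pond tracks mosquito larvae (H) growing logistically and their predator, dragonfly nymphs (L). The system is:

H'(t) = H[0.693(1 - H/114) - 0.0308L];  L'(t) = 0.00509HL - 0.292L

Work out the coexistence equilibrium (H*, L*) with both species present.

H* ≈ 57.4, L* ≈ 11.2

From dL/dt = 0 with L > 0: 0.00509H* = 0.292, so H* = 57.4.
Substitute into dH/dt = 0: 0.693(1 - 57.4/114) = 0.0308L*.
The bracket is 0.497, giving L* = 0.344/0.0308 = 11.2.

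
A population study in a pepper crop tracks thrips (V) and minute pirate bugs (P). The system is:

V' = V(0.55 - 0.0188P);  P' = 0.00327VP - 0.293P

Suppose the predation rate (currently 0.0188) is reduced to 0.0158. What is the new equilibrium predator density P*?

P* ≈ 34.8

At the interior fixed point, setting dV/dt = 0 with V > 0 fixes P* = (prey growth rate)/(VP coefficient) — independent of the other coefficients.
With the change, P* = 0.55/0.0158 = 34.8; it rises from 29.3.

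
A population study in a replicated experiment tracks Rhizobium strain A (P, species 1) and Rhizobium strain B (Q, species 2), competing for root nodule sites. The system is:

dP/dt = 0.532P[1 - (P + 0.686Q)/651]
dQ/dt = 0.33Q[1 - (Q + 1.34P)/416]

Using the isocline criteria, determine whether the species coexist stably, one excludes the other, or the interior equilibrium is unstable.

species 1 excludes species 2

Compare the nullcline intercepts: K1/α12 = 651/0.686 = 949 > K2 = 416; K2/α21 = 416/1.34 = 310 < K1 = 651.
Since the inequalities point opposite ways, species 1 can invade but species 2 cannot.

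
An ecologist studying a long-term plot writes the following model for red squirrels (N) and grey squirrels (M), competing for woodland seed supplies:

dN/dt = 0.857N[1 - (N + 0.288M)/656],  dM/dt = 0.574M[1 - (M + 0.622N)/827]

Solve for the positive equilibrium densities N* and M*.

N* ≈ 509, M* ≈ 510

Setting both brackets to zero gives the nullclines N + 0.288M = 656 and 0.622N + M = 827.
Substituting M = 827 - 0.622N into the first: N(1 - 0.288·0.622) = 656 - 0.288·827.
So N* = 418/0.821 = 509, and then M* = 827 - 0.622·509 = 510.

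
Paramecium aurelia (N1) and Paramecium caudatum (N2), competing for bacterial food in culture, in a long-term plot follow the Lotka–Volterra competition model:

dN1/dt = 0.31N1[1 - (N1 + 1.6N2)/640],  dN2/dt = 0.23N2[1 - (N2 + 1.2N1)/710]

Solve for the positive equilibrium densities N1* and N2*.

N1* ≈ 539, N2* ≈ 63

Setting both brackets to zero gives the nullclines N1 + 1.6N2 = 640 and 1.2N1 + N2 = 710.
Substituting N2 = 710 - 1.2N1 into the first: N1(1 - 1.6·1.2) = 640 - 1.6·710.
So N1* = -496/-0.92 = 539, and then N2* = 710 - 1.2·539 = 63.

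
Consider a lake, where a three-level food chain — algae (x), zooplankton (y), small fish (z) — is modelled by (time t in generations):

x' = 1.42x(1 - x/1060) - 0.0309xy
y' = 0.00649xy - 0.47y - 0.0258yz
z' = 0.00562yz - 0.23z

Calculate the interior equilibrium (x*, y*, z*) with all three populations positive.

x* ≈ 116, y* ≈ 40.9, z* ≈ 11

From dz/dt = 0: 0.00562y* = 0.23, so y* = 40.9.
From dx/dt = 0: 1.42(1 - x*/1060) = 0.0309·40.9, giving x* = 1060·(1 - 0.891) = 116.
From dy/dt = 0: 0.00649·116 - 0.47 = 0.0258z*, so z* = 0.283/0.0258 = 11.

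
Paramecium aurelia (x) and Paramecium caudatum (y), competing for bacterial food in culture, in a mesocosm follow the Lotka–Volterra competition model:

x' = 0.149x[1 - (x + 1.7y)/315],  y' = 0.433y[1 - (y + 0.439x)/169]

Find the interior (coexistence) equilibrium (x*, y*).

Setting both brackets to zero gives the nullclines x + 1.7y = 315 and 0.439x + y = 169.
Substituting y = 169 - 0.439x into the first: x(1 - 1.7·0.439) = 315 - 1.7·169.
So x* = 27.7/0.254 = 109, and then y* = 169 - 0.439·109 = 121.

x* ≈ 109, y* ≈ 121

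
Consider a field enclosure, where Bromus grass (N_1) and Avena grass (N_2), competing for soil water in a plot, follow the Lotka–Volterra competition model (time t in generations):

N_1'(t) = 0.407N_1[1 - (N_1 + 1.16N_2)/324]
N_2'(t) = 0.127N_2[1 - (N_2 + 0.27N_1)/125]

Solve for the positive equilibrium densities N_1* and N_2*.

Setting both brackets to zero gives the nullclines N_1 + 1.16N_2 = 324 and 0.27N_1 + N_2 = 125.
Substituting N_2 = 125 - 0.27N_1 into the first: N_1(1 - 1.16·0.27) = 324 - 1.16·125.
So N_1* = 179/0.687 = 261, and then N_2* = 125 - 0.27·261 = 54.6.

N_1* ≈ 261, N_2* ≈ 54.6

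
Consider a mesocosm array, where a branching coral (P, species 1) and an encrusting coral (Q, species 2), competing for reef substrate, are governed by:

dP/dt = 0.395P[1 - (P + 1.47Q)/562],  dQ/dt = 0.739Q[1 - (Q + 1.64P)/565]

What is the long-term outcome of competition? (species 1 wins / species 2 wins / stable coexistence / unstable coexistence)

Compare the nullcline intercepts: K1/α12 = 562/1.47 = 382 < K2 = 565; K2/α21 = 565/1.64 = 345 < K1 = 562.
Since both are reversed, neither can invade when rare; the interior point is a saddle.

unstable coexistence (outcome depends on initial conditions)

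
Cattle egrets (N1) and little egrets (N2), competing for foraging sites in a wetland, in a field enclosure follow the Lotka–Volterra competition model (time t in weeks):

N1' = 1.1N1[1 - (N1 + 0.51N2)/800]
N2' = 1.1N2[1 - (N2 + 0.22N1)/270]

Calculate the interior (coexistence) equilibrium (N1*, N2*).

N1* ≈ 746, N2* ≈ 106

Setting both brackets to zero gives the nullclines N1 + 0.51N2 = 800 and 0.22N1 + N2 = 270.
Substituting N2 = 270 - 0.22N1 into the first: N1(1 - 0.51·0.22) = 800 - 0.51·270.
So N1* = 662/0.888 = 746, and then N2* = 270 - 0.22·746 = 106.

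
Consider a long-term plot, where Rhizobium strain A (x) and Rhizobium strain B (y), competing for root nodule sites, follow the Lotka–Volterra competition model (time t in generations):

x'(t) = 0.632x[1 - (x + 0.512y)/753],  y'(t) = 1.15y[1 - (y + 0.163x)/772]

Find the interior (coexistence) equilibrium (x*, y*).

x* ≈ 390, y* ≈ 708

Setting both brackets to zero gives the nullclines x + 0.512y = 753 and 0.163x + y = 772.
Substituting y = 772 - 0.163x into the first: x(1 - 0.512·0.163) = 753 - 0.512·772.
So x* = 358/0.917 = 390, and then y* = 772 - 0.163·390 = 708.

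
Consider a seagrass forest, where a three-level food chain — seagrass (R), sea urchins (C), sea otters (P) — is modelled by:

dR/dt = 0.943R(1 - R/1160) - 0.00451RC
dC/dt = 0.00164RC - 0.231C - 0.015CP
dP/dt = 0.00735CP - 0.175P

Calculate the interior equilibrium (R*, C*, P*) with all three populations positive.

R* ≈ 1030, C* ≈ 23.8, P* ≈ 97

From dP/dt = 0: 0.00735C* = 0.175, so C* = 23.8.
From dR/dt = 0: 0.943(1 - R*/1160) = 0.00451·23.8, giving R* = 1160·(1 - 0.114) = 1030.
From dC/dt = 0: 0.00164·1030 - 0.231 = 0.015P*, so P* = 1.45/0.015 = 97.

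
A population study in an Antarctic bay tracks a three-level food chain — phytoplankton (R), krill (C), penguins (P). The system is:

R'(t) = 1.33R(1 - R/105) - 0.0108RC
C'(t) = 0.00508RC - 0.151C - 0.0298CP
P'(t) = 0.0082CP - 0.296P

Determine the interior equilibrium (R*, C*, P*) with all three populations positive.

R* ≈ 74.2, C* ≈ 36.1, P* ≈ 7.59

From dP/dt = 0: 0.0082C* = 0.296, so C* = 36.1.
From dR/dt = 0: 1.33(1 - R*/105) = 0.0108·36.1, giving R* = 105·(1 - 0.293) = 74.2.
From dC/dt = 0: 0.00508·74.2 - 0.151 = 0.0298P*, so P* = 0.226/0.0298 = 7.59.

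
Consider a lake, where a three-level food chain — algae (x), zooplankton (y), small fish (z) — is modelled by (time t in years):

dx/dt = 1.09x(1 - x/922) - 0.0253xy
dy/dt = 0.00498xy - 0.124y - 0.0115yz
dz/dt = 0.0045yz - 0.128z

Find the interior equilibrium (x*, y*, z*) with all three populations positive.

From dz/dt = 0: 0.0045y* = 0.128, so y* = 28.4.
From dx/dt = 0: 1.09(1 - x*/922) = 0.0253·28.4, giving x* = 922·(1 - 0.66) = 313.
From dy/dt = 0: 0.00498·313 - 0.124 = 0.0115z*, so z* = 1.44/0.0115 = 125.

x* ≈ 313, y* ≈ 28.4, z* ≈ 125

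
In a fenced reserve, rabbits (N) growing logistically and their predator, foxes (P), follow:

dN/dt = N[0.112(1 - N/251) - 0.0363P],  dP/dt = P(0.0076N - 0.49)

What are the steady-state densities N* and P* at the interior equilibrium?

N* ≈ 64.5, P* ≈ 2.29

From dP/dt = 0 with P > 0: 0.0076N* = 0.49, so N* = 64.5.
Substitute into dN/dt = 0: 0.112(1 - 64.5/251) = 0.0363P*.
The bracket is 0.743, giving P* = 0.0832/0.0363 = 2.29.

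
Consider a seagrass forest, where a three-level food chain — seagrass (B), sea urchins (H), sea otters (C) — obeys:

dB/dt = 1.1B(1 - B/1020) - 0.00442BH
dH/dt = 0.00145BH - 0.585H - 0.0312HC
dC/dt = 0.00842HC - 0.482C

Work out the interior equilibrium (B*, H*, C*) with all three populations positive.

From dC/dt = 0: 0.00842H* = 0.482, so H* = 57.2.
From dB/dt = 0: 1.1(1 - B*/1020) = 0.00442·57.2, giving B* = 1020·(1 - 0.23) = 785.
From dH/dt = 0: 0.00145·785 - 0.585 = 0.0312C*, so C* = 0.554/0.0312 = 17.8.

B* ≈ 785, H* ≈ 57.2, C* ≈ 17.8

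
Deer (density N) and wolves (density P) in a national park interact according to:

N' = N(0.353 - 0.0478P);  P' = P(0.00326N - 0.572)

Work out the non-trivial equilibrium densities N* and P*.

N* ≈ 175, P* ≈ 7.38

Set dP/dt = 0 with P > 0: 0.00326N - 0.572 = 0, so N* = 0.572/0.00326 = 175.
Set dN/dt = 0 with N > 0: 0.353 - 0.0478P = 0, so P* = 0.353/0.0478 = 7.38.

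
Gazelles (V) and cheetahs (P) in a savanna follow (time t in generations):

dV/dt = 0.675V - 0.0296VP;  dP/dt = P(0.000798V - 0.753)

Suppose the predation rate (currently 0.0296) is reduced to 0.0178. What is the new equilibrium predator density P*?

P* ≈ 37.9

At the interior fixed point, setting dV/dt = 0 with V > 0 fixes P* = (prey growth rate)/(VP coefficient) — independent of the other coefficients.
With the change, P* = 0.675/0.0178 = 37.9; it rises from 22.8.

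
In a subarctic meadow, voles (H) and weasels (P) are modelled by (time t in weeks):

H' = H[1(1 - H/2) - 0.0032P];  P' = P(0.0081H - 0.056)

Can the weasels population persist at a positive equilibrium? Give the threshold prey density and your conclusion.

Threshold H = 6.91; K < 6.91, so no, the predator goes extinct.

The predator equation gives dP/dt > 0 only when H > 0.056/0.0081 = 6.91.
Without the predator, H → K = 2. Since 2 < 6.91, the predator cannot invade.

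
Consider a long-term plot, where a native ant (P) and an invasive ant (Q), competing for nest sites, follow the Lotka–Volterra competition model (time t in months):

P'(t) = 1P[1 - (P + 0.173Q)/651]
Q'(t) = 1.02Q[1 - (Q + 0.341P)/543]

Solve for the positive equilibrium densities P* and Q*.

Setting both brackets to zero gives the nullclines P + 0.173Q = 651 and 0.341P + Q = 543.
Substituting Q = 543 - 0.341P into the first: P(1 - 0.173·0.341) = 651 - 0.173·543.
So P* = 557/0.941 = 592, and then Q* = 543 - 0.341·592 = 341.

P* ≈ 592, Q* ≈ 341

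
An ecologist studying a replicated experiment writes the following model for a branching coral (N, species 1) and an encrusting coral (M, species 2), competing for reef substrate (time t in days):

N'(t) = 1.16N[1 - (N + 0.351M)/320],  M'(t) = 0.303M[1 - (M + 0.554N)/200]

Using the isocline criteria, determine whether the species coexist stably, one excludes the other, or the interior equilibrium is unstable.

Compare the nullcline intercepts: K1/α12 = 320/0.351 = 912 > K2 = 200; K2/α21 = 200/0.554 = 361 > K1 = 320.
Since both inequalities hold, each species can invade when rare, so the interior equilibrium is stable.

stable coexistence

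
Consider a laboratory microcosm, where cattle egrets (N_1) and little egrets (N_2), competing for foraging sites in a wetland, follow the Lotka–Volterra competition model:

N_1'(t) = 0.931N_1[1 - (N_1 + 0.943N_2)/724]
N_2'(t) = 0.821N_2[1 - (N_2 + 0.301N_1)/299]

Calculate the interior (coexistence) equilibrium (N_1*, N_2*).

Setting both brackets to zero gives the nullclines N_1 + 0.943N_2 = 724 and 0.301N_1 + N_2 = 299.
Substituting N_2 = 299 - 0.301N_1 into the first: N_1(1 - 0.943·0.301) = 724 - 0.943·299.
So N_1* = 442/0.716 = 617, and then N_2* = 299 - 0.301·617 = 113.

N_1* ≈ 617, N_2* ≈ 113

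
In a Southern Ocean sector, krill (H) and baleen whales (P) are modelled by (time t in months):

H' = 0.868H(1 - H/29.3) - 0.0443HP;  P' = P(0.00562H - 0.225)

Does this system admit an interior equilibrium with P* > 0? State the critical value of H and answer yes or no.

The predator equation gives dP/dt > 0 only when H > 0.225/0.00562 = 40.
Without the predator, H → K = 29.3. Since 29.3 < 40, the predator cannot invade.

Threshold H = 40; K < 40, so no, the predator goes extinct.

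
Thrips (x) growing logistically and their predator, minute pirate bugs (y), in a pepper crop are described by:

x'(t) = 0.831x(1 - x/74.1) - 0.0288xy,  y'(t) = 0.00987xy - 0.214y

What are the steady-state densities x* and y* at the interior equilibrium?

x* ≈ 21.7, y* ≈ 20.4

From dy/dt = 0 with y > 0: 0.00987x* = 0.214, so x* = 21.7.
Substitute into dx/dt = 0: 0.831(1 - 21.7/74.1) = 0.0288y*.
The bracket is 0.707, giving y* = 0.588/0.0288 = 20.4.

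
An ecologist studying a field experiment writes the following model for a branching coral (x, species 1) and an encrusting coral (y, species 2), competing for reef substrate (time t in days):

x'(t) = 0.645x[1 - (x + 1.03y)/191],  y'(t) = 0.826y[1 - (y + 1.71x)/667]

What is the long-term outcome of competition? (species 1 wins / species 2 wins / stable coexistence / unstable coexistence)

species 2 excludes species 1

Compare the nullcline intercepts: K1/α12 = 191/1.03 = 185 < K2 = 667; K2/α21 = 667/1.71 = 390 > K1 = 191.
Since the inequalities point opposite ways, species 2 can invade but species 1 cannot.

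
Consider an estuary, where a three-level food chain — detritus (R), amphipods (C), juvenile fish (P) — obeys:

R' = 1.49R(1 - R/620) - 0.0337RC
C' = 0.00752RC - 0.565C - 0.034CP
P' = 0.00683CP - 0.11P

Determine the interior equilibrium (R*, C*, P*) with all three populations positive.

R* ≈ 394, C* ≈ 16.1, P* ≈ 70.6

From dP/dt = 0: 0.00683C* = 0.11, so C* = 16.1.
From dR/dt = 0: 1.49(1 - R*/620) = 0.0337·16.1, giving R* = 620·(1 - 0.364) = 394.
From dC/dt = 0: 0.00752·394 - 0.565 = 0.034P*, so P* = 2.4/0.034 = 70.6.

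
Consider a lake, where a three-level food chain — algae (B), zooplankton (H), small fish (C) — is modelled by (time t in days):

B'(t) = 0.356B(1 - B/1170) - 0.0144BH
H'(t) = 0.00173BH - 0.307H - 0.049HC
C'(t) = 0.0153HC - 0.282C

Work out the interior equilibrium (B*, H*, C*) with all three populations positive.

B* ≈ 298, H* ≈ 18.4, C* ≈ 4.25

From dC/dt = 0: 0.0153H* = 0.282, so H* = 18.4.
From dB/dt = 0: 0.356(1 - B*/1170) = 0.0144·18.4, giving B* = 1170·(1 - 0.746) = 298.
From dH/dt = 0: 0.00173·298 - 0.307 = 0.049C*, so C* = 0.208/0.049 = 4.25.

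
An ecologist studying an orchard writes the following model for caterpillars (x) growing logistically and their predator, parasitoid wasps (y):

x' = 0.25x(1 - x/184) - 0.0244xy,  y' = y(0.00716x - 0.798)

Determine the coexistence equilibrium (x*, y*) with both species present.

From dy/dt = 0 with y > 0: 0.00716x* = 0.798, so x* = 111.
Substitute into dx/dt = 0: 0.25(1 - 111/184) = 0.0244y*.
The bracket is 0.394, giving y* = 0.0986/0.0244 = 4.04.

x* ≈ 111, y* ≈ 4.04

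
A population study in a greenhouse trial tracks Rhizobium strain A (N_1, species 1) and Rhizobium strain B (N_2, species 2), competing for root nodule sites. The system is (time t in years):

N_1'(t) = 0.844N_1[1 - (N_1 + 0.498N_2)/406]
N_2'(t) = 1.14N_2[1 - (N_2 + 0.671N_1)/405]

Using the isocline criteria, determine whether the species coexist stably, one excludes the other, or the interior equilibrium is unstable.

Compare the nullcline intercepts: K1/α12 = 406/0.498 = 815 > K2 = 405; K2/α21 = 405/0.671 = 604 > K1 = 406.
Since both inequalities hold, each species can invade when rare, so the interior equilibrium is stable.

stable coexistence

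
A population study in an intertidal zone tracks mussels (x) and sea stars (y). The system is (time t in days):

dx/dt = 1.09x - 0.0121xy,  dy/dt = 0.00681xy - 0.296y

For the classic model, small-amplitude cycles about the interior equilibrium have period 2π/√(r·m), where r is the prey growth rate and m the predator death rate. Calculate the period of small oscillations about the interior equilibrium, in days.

T ≈ 11.1 days

Here r = 1.09 and m = 0.296, so r·m = 0.323.
ω = √0.323 = 0.568 per day, hence T = 2π/ω ≈ 11.1 days.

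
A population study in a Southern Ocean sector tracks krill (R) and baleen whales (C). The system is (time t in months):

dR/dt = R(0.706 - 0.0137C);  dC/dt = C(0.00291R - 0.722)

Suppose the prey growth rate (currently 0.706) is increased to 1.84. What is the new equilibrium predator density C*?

At the interior fixed point, setting dR/dt = 0 with R > 0 fixes C* = (prey growth rate)/(RC coefficient) — independent of the other coefficients.
With the change, C* = 1.84/0.0137 = 134; it rises from 51.5.

C* ≈ 134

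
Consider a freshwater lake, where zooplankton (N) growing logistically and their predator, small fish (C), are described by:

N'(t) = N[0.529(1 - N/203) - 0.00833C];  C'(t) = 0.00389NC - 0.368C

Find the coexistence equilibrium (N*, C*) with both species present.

From dC/dt = 0 with C > 0: 0.00389N* = 0.368, so N* = 94.6.
Substitute into dN/dt = 0: 0.529(1 - 94.6/203) = 0.00833C*.
The bracket is 0.534, giving C* = 0.282/0.00833 = 33.9.

N* ≈ 94.6, C* ≈ 33.9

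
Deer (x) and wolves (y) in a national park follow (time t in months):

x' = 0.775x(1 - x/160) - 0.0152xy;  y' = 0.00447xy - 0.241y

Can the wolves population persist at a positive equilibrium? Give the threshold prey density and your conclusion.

The predator equation gives dy/dt > 0 only when x > 0.241/0.00447 = 53.9.
Without the predator, x → K = 160. Since 160 > 53.9, the predator can invade and persist.

Threshold x = 53.9; K > 53.9, so yes, the predator persists.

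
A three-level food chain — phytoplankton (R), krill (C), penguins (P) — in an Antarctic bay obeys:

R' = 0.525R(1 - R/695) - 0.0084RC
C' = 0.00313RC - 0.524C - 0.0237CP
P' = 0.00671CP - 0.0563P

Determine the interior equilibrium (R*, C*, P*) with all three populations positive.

R* ≈ 602, C* ≈ 8.39, P* ≈ 57.4

From dP/dt = 0: 0.00671C* = 0.0563, so C* = 8.39.
From dR/dt = 0: 0.525(1 - R*/695) = 0.0084·8.39, giving R* = 695·(1 - 0.134) = 602.
From dC/dt = 0: 0.00313·602 - 0.524 = 0.0237P*, so P* = 1.36/0.0237 = 57.4.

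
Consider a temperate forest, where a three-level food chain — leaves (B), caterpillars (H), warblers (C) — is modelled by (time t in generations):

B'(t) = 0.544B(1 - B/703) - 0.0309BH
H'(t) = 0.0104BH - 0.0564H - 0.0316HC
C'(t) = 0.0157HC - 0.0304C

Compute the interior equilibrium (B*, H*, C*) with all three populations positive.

From dC/dt = 0: 0.0157H* = 0.0304, so H* = 1.94.
From dB/dt = 0: 0.544(1 - B*/703) = 0.0309·1.94, giving B* = 703·(1 - 0.11) = 626.
From dH/dt = 0: 0.0104·626 - 0.0564 = 0.0316C*, so C* = 6.45/0.0316 = 204.

B* ≈ 626, H* ≈ 1.94, C* ≈ 204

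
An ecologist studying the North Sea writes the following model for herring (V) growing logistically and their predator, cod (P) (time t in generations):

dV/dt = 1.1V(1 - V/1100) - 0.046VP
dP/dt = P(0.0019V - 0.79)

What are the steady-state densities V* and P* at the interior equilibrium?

V* ≈ 416, P* ≈ 14.9

From dP/dt = 0 with P > 0: 0.0019V* = 0.79, so V* = 416.
Substitute into dV/dt = 0: 1.1(1 - 416/1100) = 0.046P*.
The bracket is 0.622, giving P* = 0.684/0.046 = 14.9.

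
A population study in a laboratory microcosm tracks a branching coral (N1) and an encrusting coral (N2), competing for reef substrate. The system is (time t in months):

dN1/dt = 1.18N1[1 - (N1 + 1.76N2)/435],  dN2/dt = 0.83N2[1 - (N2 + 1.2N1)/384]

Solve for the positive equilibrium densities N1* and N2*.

Setting both brackets to zero gives the nullclines N1 + 1.76N2 = 435 and 1.2N1 + N2 = 384.
Substituting N2 = 384 - 1.2N1 into the first: N1(1 - 1.76·1.2) = 435 - 1.76·384.
So N1* = -241/-1.11 = 217, and then N2* = 384 - 1.2·217 = 124.

N1* ≈ 217, N2* ≈ 124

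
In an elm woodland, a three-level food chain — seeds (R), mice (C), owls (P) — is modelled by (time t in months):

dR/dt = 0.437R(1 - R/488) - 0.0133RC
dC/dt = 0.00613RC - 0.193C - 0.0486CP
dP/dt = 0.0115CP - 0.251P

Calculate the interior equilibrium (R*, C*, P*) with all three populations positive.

R* ≈ 164, C* ≈ 21.8, P* ≈ 16.7

From dP/dt = 0: 0.0115C* = 0.251, so C* = 21.8.
From dR/dt = 0: 0.437(1 - R*/488) = 0.0133·21.8, giving R* = 488·(1 - 0.664) = 164.
From dC/dt = 0: 0.00613·164 - 0.193 = 0.0486P*, so P* = 0.811/0.0486 = 16.7.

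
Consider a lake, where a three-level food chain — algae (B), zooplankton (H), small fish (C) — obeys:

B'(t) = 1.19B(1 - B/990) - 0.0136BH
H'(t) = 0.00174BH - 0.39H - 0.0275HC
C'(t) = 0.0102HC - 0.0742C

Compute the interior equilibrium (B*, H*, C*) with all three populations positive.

B* ≈ 908, H* ≈ 7.27, C* ≈ 43.3

From dC/dt = 0: 0.0102H* = 0.0742, so H* = 7.27.
From dB/dt = 0: 1.19(1 - B*/990) = 0.0136·7.27, giving B* = 990·(1 - 0.0831) = 908.
From dH/dt = 0: 0.00174·908 - 0.39 = 0.0275C*, so C* = 1.19/0.0275 = 43.3.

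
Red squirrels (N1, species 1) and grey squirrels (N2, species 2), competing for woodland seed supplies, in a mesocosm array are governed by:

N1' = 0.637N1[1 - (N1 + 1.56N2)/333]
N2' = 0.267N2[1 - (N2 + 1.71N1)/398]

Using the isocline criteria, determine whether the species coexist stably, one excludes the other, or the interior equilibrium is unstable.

unstable coexistence (outcome depends on initial conditions)

Compare the nullcline intercepts: K1/α12 = 333/1.56 = 213 < K2 = 398; K2/α21 = 398/1.71 = 233 < K1 = 333.
Since both are reversed, neither can invade when rare; the interior point is a saddle.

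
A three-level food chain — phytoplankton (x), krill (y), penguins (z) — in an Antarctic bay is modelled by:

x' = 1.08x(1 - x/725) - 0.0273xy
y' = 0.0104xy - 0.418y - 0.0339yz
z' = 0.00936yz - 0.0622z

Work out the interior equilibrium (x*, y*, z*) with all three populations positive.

From dz/dt = 0: 0.00936y* = 0.0622, so y* = 6.65.
From dx/dt = 0: 1.08(1 - x*/725) = 0.0273·6.65, giving x* = 725·(1 - 0.168) = 603.
From dy/dt = 0: 0.0104·603 - 0.418 = 0.0339z*, so z* = 5.86/0.0339 = 173.

x* ≈ 603, y* ≈ 6.65, z* ≈ 173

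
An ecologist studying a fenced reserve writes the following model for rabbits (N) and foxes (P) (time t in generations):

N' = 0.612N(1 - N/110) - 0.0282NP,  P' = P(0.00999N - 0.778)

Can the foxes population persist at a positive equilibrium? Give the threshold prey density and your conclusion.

Threshold N = 77.9; K > 77.9, so yes, the predator persists.

The predator equation gives dP/dt > 0 only when N > 0.778/0.00999 = 77.9.
Without the predator, N → K = 110. Since 110 > 77.9, the predator can invade and persist.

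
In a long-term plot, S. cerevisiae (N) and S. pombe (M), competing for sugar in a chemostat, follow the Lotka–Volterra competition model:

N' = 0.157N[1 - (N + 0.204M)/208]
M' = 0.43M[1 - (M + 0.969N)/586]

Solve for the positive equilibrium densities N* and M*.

Setting both brackets to zero gives the nullclines N + 0.204M = 208 and 0.969N + M = 586.
Substituting M = 586 - 0.969N into the first: N(1 - 0.204·0.969) = 208 - 0.204·586.
So N* = 88.5/0.802 = 110, and then M* = 586 - 0.969·110 = 479.

N* ≈ 110, M* ≈ 479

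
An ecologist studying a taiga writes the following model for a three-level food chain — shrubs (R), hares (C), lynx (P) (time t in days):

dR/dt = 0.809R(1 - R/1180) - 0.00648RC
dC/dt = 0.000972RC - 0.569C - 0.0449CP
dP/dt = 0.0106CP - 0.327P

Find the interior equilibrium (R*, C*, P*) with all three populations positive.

R* ≈ 888, C* ≈ 30.8, P* ≈ 6.56

From dP/dt = 0: 0.0106C* = 0.327, so C* = 30.8.
From dR/dt = 0: 0.809(1 - R*/1180) = 0.00648·30.8, giving R* = 1180·(1 - 0.247) = 888.
From dC/dt = 0: 0.000972·888 - 0.569 = 0.0449P*, so P* = 0.295/0.0449 = 6.56.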